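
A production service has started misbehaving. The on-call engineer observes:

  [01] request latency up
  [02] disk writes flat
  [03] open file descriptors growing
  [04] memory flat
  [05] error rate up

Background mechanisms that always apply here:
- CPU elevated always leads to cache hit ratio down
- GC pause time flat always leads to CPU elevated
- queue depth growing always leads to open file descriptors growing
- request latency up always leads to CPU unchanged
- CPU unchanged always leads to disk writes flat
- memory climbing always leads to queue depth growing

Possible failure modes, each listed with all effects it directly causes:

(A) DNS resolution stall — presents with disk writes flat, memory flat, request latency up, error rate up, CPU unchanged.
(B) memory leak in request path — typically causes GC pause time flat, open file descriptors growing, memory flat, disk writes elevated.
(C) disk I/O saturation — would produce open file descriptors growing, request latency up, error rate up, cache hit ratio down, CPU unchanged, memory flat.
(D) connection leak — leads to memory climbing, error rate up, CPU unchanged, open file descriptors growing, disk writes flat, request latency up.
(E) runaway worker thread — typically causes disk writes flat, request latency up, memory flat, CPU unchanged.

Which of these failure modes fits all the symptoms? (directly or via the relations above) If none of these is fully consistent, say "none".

Testing each hypothesis:
(A) DNS resolution stall — does not account for open file descriptors growing
(B) memory leak in request path — fails on request latency up, disk writes flat, error rate up (predicts disk writes elevated, not disk writes flat)
(C) disk I/O saturation — accounts for every observation (disk writes flat through CPU unchanged → disk writes flat)
(D) connection leak — fails on memory flat (predicts memory climbing, not memory flat)
(E) runaway worker thread — does not account for open file descriptors growing, error rate up
(C) alone accounts for all the evidence.

C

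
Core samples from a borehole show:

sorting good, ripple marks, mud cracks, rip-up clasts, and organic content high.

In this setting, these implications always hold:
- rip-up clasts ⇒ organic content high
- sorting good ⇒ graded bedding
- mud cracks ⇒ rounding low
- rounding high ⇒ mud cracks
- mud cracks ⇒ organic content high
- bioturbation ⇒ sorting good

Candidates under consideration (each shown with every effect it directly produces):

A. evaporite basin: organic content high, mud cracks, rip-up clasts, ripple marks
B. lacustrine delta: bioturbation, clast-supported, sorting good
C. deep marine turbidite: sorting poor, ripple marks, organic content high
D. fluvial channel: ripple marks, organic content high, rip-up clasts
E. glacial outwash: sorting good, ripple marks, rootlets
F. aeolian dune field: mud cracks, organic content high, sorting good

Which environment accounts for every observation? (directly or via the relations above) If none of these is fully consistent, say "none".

Per-candidate check:
(A) evaporite basin — sorting good miss; ripple marks match; mud cracks match; rip-up clasts match; organic content high match
(B) lacustrine delta — sorting good match; ripple marks miss; mud cracks miss; rip-up clasts miss; organic content high miss
(C) deep marine turbidite — sorting good miss; ripple marks match; mud cracks miss; rip-up clasts miss; organic content high match
(D) fluvial channel — does not account for sorting good, mud cracks
(E) glacial outwash — does not account for mud cracks, rip-up clasts, organic content high
(F) aeolian dune field — does not account for ripple marks, rip-up clasts
None of the listed candidates fits everything.

none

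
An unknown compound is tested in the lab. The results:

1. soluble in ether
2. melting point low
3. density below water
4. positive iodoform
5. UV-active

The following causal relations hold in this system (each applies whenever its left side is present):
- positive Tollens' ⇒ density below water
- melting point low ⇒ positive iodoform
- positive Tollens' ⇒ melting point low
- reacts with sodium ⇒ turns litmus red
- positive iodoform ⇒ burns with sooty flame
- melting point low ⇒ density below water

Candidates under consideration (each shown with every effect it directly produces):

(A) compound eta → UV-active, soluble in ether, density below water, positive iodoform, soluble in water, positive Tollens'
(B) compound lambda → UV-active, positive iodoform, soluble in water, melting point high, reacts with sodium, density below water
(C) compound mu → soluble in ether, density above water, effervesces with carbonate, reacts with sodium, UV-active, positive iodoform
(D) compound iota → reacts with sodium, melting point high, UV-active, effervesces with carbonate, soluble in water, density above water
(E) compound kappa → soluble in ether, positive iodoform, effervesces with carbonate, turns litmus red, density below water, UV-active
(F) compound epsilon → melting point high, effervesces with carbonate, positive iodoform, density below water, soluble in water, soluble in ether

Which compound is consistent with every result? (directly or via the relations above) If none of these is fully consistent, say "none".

A

Testing each hypothesis:
(A) compound eta — accounts for every observation (melting point low via positive Tollens' → melting point low)
(B) compound lambda — fails on soluble in ether, melting point low (predicts melting point high, not melting point low)
(C) compound mu — soluble in ether yes; melting point low NO; density below water NO; positive iodoform yes; UV-active yes
(D) compound iota — fails on soluble in ether, melting point low, density below water, positive iodoform (predicts melting point high, not melting point low; predicts density above water, not density below water)
(E) compound kappa — does not account for melting point low
(F) compound epsilon — soluble in ether yes; melting point low NO; density below water yes; positive iodoform yes; UV-active NO
(A) alone accounts for all the evidence.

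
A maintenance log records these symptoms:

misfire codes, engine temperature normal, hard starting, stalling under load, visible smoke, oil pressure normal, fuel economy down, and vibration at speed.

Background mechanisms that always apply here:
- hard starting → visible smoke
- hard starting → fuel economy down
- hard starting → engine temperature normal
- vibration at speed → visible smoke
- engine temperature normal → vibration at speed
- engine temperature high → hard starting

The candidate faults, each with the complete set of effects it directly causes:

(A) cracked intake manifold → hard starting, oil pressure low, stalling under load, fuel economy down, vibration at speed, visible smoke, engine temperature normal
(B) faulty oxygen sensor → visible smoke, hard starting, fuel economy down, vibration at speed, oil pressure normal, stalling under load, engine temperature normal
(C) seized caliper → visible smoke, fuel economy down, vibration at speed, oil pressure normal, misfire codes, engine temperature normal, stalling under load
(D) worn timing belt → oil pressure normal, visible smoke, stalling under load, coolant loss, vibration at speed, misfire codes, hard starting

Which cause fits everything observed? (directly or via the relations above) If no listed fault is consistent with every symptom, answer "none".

D

Testing each hypothesis:
(A) cracked intake manifold — misfire codes NO; engine temperature normal yes; hard starting yes; stalling under load yes; visible smoke yes; oil pressure normal NO; fuel economy down yes; vibration at speed yes
(B) faulty oxygen sensor — does not account for misfire codes
(C) seized caliper — misfire codes yes; engine temperature normal yes; hard starting NO; stalling under load yes; visible smoke yes; oil pressure normal yes; fuel economy down yes; vibration at speed yes
(D) worn timing belt — accounts for every observation (engine temperature normal via hard starting → engine temperature normal)
Only (D) is consistent with every observation.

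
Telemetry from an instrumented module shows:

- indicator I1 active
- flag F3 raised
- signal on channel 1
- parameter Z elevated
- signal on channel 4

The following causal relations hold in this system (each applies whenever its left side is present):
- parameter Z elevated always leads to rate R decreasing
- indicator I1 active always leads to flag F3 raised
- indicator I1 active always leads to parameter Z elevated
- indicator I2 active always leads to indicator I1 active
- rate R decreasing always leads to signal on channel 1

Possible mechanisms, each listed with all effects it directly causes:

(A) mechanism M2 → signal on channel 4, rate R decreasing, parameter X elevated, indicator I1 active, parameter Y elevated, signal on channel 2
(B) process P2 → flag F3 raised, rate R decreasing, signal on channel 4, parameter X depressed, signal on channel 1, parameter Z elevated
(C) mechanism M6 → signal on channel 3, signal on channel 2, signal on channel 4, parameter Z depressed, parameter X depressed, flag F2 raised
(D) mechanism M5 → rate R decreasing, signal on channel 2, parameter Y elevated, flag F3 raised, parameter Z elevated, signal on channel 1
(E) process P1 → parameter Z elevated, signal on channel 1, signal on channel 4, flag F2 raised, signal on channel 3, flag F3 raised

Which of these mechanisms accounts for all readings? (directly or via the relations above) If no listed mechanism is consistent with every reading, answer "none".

Checking each candidate against the observations:
(A) mechanism M2 — indicator I1 active ✓; flag F3 raised ✓ (via indicator I1 active → flag F3 raised); signal on channel 1 ✓ (via rate R decreasing → signal on channel 1); parameter Z elevated ✓ (via indicator I1 active → parameter Z elevated); signal on channel 4 ✓
(B) process P2 — does not account for indicator I1 active
(C) mechanism M6 — indicator I1 active ✗; flag F3 raised ✗; signal on channel 1 ✗; parameter Z elevated ✗; signal on channel 4 ✓
(D) mechanism M5 — does not account for indicator I1 active, signal on channel 4
(E) process P1 — indicator I1 active ✗; flag F3 raised ✓; signal on channel 1 ✓; parameter Z elevated ✓; signal on channel 4 ✓
(A) alone accounts for all the evidence.

A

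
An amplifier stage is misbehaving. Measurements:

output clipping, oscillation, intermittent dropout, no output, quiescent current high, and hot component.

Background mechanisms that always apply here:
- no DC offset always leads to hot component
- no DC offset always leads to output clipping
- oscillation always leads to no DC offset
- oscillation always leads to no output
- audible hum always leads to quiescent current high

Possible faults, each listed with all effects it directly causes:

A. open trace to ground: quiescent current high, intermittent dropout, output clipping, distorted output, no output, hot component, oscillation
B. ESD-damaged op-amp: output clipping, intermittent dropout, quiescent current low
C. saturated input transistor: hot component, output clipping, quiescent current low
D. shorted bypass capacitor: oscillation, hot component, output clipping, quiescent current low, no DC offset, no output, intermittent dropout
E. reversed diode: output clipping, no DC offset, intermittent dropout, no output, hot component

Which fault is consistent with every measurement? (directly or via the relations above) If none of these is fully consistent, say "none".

Testing each hypothesis:
(A) open trace to ground — output clipping yes; oscillation yes; intermittent dropout yes; no output yes; quiescent current high yes; hot component yes
(B) ESD-damaged op-amp — output clipping yes; oscillation NO; intermittent dropout yes; no output NO; quiescent current high NO; hot component NO
(C) saturated input transistor — fails on oscillation, intermittent dropout, no output, quiescent current high (predicts quiescent current low, not quiescent current high)
(D) shorted bypass capacitor — output clipping yes; oscillation yes; intermittent dropout yes; no output yes; quiescent current high NO; hot component yes
(E) reversed diode — output clipping yes; oscillation NO; intermittent dropout yes; no output yes; quiescent current high NO; hot component yes
(A) is the only candidate with no mismatches.

A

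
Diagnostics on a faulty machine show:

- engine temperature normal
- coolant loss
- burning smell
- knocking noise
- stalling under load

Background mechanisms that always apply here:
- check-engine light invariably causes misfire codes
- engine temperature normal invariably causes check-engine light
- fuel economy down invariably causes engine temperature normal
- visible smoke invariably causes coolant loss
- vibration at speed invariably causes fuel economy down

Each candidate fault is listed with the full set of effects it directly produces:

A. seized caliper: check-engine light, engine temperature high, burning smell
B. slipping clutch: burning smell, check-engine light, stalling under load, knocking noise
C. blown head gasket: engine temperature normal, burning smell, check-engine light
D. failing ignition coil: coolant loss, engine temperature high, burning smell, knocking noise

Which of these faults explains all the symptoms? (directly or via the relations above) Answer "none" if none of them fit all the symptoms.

Testing each hypothesis:
(A) seized caliper — engine temperature normal ✗; coolant loss ✗; burning smell ✓; knocking noise ✗; stalling under load ✗
(B) slipping clutch — does not account for engine temperature normal, coolant loss
(C) blown head gasket — does not account for coolant loss, knocking noise, stalling under load
(D) failing ignition coil — engine temperature normal ✗; coolant loss ✓; burning smell ✓; knocking noise ✓; stalling under load ✗
No candidate is consistent with all observations.

none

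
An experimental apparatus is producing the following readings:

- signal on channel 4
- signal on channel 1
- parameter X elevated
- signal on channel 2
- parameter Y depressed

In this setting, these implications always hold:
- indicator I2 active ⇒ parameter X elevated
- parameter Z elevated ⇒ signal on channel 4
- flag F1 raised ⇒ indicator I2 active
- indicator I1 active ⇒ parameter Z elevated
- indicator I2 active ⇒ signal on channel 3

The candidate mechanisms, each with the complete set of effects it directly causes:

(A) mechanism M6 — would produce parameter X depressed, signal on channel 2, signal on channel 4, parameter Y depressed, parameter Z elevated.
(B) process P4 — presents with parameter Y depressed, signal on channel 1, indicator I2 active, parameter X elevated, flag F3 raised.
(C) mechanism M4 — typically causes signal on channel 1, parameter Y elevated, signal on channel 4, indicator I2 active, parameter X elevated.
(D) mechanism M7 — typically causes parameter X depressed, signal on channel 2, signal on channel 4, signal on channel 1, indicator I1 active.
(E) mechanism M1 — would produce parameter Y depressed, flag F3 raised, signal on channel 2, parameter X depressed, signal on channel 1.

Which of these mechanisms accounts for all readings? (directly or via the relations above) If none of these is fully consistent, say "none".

none

Checking each candidate against the observations:
(A) mechanism M6 — fails on signal on channel 1, parameter X elevated (predicts parameter X depressed, not parameter X elevated)
(B) process P4 — signal on channel 4 NO; signal on channel 1 yes; parameter X elevated yes; signal on channel 2 NO; parameter Y depressed yes
(C) mechanism M4 — signal on channel 4 yes; signal on channel 1 yes; parameter X elevated yes; signal on channel 2 NO; parameter Y depressed NO
(D) mechanism M7 — fails on parameter X elevated, parameter Y depressed (predicts parameter X depressed, not parameter X elevated)
(E) mechanism M1 — signal on channel 4 NO; signal on channel 1 yes; parameter X elevated NO; signal on channel 2 yes; parameter Y depressed yes
None of the listed candidates fits everything.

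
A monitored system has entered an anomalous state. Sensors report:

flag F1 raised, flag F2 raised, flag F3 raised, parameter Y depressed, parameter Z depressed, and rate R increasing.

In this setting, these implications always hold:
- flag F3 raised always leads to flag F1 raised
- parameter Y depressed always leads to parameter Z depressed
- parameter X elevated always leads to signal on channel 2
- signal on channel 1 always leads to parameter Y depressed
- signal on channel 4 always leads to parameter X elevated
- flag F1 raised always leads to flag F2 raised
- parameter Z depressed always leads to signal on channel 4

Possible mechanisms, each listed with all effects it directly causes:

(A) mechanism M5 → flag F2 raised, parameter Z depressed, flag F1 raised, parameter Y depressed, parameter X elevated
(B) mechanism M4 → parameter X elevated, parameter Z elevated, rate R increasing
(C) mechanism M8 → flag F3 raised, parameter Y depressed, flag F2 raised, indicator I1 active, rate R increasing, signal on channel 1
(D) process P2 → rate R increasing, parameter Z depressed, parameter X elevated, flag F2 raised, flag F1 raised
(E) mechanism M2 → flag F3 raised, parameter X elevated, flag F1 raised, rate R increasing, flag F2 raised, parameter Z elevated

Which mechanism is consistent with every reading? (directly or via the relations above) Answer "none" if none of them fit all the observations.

C

For each candidate, compare predicted effects to what was observed:
(A) mechanism M5 — does not account for flag F3 raised, rate R increasing
(B) mechanism M4 — fails on flag F1 raised, flag F2 raised, flag F3 raised, parameter Y depressed, parameter Z depressed (predicts parameter Z elevated, not parameter Z depressed)
(C) mechanism M8 — flag F1 raised ✓ (via flag F3 raised → flag F1 raised); flag F2 raised ✓; flag F3 raised ✓; parameter Y depressed ✓; parameter Z depressed ✓ (via parameter Y depressed → parameter Z depressed); rate R increasing ✓
(D) process P2 — does not account for flag F3 raised, parameter Y depressed
(E) mechanism M2 — fails on parameter Y depressed, parameter Z depressed (predicts parameter Z elevated, not parameter Z depressed)
(C) alone accounts for all the evidence.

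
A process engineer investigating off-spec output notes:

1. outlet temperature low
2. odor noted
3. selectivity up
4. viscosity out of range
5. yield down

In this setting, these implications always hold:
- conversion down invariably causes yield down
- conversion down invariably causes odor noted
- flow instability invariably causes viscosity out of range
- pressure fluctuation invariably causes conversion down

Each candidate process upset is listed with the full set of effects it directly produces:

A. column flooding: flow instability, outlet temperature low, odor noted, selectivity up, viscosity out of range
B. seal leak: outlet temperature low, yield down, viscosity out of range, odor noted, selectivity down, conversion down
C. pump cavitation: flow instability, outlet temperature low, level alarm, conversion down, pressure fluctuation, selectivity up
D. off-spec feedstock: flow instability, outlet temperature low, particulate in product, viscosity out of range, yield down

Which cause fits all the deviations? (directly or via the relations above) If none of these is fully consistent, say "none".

C

Per-candidate check:
(A) column flooding — outlet temperature low ✓; odor noted ✓; selectivity up ✓; viscosity out of range ✓; yield down ✗
(B) seal leak — fails on selectivity up (predicts selectivity down, not selectivity up)
(C) pump cavitation — accounts for every observation (odor noted through conversion down → odor noted)
(D) off-spec feedstock — does not account for odor noted, selectivity up
(C) is the only candidate with no mismatches.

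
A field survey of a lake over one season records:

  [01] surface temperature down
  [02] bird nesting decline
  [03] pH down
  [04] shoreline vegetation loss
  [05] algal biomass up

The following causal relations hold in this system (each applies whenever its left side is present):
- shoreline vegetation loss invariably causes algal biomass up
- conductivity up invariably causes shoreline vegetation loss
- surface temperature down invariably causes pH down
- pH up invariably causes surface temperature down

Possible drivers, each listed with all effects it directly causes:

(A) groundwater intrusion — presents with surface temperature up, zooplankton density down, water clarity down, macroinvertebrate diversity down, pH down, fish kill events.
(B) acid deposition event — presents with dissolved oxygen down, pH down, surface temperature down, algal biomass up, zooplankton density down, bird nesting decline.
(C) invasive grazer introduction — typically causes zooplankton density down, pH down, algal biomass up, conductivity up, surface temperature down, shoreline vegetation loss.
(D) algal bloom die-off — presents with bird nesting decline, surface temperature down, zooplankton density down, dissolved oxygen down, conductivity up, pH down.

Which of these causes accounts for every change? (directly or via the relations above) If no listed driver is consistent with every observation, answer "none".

For each candidate, compare predicted effects to what was observed:
(A) groundwater intrusion — fails on surface temperature down, bird nesting decline, shoreline vegetation loss, algal biomass up (predicts surface temperature up, not surface temperature down)
(B) acid deposition event — surface temperature down yes; bird nesting decline yes; pH down yes; shoreline vegetation loss NO; algal biomass up yes
(C) invasive grazer introduction — does not account for bird nesting decline
(D) algal bloom die-off — surface temperature down yes; bird nesting decline yes; pH down yes; shoreline vegetation loss yes (via conductivity up → shoreline vegetation loss); algal biomass up yes (via conductivity up → shoreline vegetation loss → algal biomass up)
(D) alone accounts for all the evidence.

D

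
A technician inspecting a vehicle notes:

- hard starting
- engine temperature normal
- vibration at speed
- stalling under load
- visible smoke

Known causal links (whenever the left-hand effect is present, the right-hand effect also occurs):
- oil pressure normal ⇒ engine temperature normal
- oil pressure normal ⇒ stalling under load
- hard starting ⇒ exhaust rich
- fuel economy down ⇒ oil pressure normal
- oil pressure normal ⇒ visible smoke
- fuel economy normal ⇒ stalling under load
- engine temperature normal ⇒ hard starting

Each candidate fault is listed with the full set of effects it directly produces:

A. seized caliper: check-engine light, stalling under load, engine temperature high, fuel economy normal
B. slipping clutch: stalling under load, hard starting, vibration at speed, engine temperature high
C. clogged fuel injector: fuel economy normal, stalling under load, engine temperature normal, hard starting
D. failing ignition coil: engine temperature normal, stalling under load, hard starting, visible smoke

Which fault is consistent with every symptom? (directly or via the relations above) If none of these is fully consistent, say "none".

Checking each candidate against the observations:
(A) seized caliper — hard starting ✗; engine temperature normal ✗; vibration at speed ✗; stalling under load ✓; visible smoke ✗
(B) slipping clutch — hard starting ✓; engine temperature normal ✗; vibration at speed ✓; stalling under load ✓; visible smoke ✗
(C) clogged fuel injector — hard starting ✓; engine temperature normal ✓; vibration at speed ✗; stalling under load ✓; visible smoke ✗
(D) failing ignition coil — hard starting ✓; engine temperature normal ✓; vibration at speed ✗; stalling under load ✓; visible smoke ✓
No candidate is consistent with all observations.

none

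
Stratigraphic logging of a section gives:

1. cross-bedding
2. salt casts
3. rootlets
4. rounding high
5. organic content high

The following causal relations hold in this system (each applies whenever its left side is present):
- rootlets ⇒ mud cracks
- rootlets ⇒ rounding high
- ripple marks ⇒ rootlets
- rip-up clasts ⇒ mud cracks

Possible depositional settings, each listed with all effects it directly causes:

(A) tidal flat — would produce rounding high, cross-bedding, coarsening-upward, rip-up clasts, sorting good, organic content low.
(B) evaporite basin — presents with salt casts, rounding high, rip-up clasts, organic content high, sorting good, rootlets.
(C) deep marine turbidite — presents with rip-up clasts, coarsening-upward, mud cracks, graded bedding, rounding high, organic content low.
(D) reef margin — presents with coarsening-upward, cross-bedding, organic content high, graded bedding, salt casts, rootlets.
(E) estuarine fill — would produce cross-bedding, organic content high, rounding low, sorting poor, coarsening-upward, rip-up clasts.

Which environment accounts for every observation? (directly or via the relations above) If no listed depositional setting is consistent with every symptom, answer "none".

D

Checking each candidate against the observations:
(A) tidal flat — cross-bedding match; salt casts miss; rootlets miss; rounding high match; organic content high miss
(B) evaporite basin — cross-bedding miss; salt casts match; rootlets match; rounding high match; organic content high match
(C) deep marine turbidite — fails on cross-bedding, salt casts, rootlets, organic content high (predicts organic content low, not organic content high)
(D) reef margin — cross-bedding match; salt casts match; rootlets match; rounding high match (via rootlets → rounding high); organic content high match
(E) estuarine fill — fails on salt casts, rootlets, rounding high (predicts rounding low, not rounding high)
(D) alone accounts for all the evidence.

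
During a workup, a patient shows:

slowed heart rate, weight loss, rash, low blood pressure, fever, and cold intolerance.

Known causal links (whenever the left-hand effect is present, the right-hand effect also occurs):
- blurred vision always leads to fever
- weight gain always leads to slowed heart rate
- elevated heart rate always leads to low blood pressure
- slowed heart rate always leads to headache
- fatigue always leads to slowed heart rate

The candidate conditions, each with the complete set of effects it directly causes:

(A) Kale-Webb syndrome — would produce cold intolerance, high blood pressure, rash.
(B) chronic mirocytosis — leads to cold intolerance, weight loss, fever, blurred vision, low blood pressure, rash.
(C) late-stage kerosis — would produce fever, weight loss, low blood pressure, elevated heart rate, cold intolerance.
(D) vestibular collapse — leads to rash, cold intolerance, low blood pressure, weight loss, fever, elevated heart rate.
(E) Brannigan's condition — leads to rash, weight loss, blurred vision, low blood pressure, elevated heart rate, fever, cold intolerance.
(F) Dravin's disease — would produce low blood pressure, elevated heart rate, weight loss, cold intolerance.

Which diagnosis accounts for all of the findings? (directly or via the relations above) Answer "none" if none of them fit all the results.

Per-candidate check:
(A) Kale-Webb syndrome — fails on slowed heart rate, weight loss, low blood pressure, fever (predicts high blood pressure, not low blood pressure)
(B) chronic mirocytosis — does not account for slowed heart rate
(C) late-stage kerosis — fails on slowed heart rate, rash (predicts elevated heart rate, not slowed heart rate)
(D) vestibular collapse — slowed heart rate NO; weight loss yes; rash yes; low blood pressure yes; fever yes; cold intolerance yes
(E) Brannigan's condition — slowed heart rate NO; weight loss yes; rash yes; low blood pressure yes; fever yes; cold intolerance yes
(F) Dravin's disease — slowed heart rate NO; weight loss yes; rash NO; low blood pressure yes; fever NO; cold intolerance yes
None of the listed candidates fits everything.

none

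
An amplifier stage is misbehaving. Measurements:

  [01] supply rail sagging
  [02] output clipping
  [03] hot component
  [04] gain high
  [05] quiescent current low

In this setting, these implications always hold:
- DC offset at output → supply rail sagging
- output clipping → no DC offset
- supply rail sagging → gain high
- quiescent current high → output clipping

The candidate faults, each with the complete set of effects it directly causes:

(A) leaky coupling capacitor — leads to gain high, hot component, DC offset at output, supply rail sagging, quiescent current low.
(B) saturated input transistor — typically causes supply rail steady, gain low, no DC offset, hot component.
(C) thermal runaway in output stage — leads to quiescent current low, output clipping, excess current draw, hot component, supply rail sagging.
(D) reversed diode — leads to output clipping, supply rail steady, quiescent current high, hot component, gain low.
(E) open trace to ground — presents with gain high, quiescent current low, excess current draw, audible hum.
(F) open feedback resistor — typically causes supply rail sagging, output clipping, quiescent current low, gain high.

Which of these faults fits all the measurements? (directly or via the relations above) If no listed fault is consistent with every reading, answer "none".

C

Testing each hypothesis:
(A) leaky coupling capacitor — supply rail sagging ✓; output clipping ✗; hot component ✓; gain high ✓; quiescent current low ✓
(B) saturated input transistor — fails on supply rail sagging, output clipping, gain high, quiescent current low (predicts supply rail steady, not supply rail sagging; predicts gain low, not gain high)
(C) thermal runaway in output stage — supply rail sagging ✓; output clipping ✓; hot component ✓; gain high ✓ (through supply rail sagging → gain high); quiescent current low ✓
(D) reversed diode — fails on supply rail sagging, gain high, quiescent current low (predicts supply rail steady, not supply rail sagging; predicts gain low, not gain high; predicts quiescent current high, not quiescent current low)
(E) open trace to ground — supply rail sagging ✗; output clipping ✗; hot component ✗; gain high ✓; quiescent current low ✓
(F) open feedback resistor — supply rail sagging ✓; output clipping ✓; hot component ✗; gain high ✓; quiescent current low ✓
(C) is the only candidate with no mismatches.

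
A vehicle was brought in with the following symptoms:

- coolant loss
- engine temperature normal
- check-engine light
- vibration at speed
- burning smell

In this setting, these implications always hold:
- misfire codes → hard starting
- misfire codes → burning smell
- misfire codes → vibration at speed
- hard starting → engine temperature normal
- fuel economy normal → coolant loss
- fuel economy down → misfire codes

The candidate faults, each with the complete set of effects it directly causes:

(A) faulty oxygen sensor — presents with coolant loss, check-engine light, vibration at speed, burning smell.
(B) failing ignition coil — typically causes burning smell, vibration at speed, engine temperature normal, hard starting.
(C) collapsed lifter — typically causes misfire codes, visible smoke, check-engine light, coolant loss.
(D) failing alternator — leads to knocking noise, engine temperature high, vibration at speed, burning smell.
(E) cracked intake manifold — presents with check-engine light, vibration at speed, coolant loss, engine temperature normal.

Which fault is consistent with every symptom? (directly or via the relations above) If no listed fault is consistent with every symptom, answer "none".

Checking each candidate against the observations:
(A) faulty oxygen sensor — does not account for engine temperature normal
(B) failing ignition coil — does not account for coolant loss, check-engine light
(C) collapsed lifter — coolant loss match; engine temperature normal match (through misfire codes → hard starting → engine temperature normal); check-engine light match; vibration at speed match (through misfire codes → vibration at speed); burning smell match (through misfire codes → burning smell)
(D) failing alternator — coolant loss miss; engine temperature normal miss; check-engine light miss; vibration at speed match; burning smell match
(E) cracked intake manifold — coolant loss match; engine temperature normal match; check-engine light match; vibration at speed match; burning smell miss
Only (C) is consistent with every observation.

C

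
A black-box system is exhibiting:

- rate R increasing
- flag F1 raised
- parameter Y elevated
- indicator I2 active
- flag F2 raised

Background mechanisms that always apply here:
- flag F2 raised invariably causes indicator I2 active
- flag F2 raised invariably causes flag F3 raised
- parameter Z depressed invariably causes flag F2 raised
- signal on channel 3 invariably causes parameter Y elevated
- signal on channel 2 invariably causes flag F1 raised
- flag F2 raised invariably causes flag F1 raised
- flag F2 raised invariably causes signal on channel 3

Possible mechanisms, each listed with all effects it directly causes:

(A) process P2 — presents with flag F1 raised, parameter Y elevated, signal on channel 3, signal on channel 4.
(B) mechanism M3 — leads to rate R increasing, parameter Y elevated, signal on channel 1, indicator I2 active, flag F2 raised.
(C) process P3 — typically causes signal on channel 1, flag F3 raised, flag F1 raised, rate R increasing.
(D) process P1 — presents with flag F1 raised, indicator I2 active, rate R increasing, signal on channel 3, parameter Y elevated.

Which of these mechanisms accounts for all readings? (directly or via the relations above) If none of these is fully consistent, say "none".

B

For each candidate, compare predicted effects to what was observed:
(A) process P2 — does not account for rate R increasing, indicator I2 active, flag F2 raised
(B) mechanism M3 — accounts for every observation (flag F1 raised through flag F2 raised → flag F1 raised)
(C) process P3 — rate R increasing match; flag F1 raised match; parameter Y elevated miss; indicator I2 active miss; flag F2 raised miss
(D) process P1 — does not account for flag F2 raised
(B) alone accounts for all the evidence.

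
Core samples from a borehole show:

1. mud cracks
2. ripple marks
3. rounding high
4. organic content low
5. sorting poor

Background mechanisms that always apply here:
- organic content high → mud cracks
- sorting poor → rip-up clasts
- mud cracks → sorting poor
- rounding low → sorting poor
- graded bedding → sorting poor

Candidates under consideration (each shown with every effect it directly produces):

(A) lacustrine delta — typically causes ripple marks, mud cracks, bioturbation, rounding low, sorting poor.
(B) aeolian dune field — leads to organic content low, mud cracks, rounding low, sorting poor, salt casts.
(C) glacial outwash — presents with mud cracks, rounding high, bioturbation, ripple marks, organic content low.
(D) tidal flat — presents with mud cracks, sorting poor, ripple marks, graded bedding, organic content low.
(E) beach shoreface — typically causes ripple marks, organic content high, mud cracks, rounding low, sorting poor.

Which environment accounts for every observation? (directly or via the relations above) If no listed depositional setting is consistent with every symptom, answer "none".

Per-candidate check:
(A) lacustrine delta — fails on rounding high, organic content low (predicts rounding low, not rounding high)
(B) aeolian dune field — mud cracks +; ripple marks -; rounding high -; organic content low +; sorting poor +
(C) glacial outwash — mud cracks +; ripple marks +; rounding high +; organic content low +; sorting poor + (by mud cracks → sorting poor)
(D) tidal flat — mud cracks +; ripple marks +; rounding high -; organic content low +; sorting poor +
(E) beach shoreface — fails on rounding high, organic content low (predicts rounding low, not rounding high; predicts organic content high, not organic content low)
(C) alone accounts for all the evidence.

C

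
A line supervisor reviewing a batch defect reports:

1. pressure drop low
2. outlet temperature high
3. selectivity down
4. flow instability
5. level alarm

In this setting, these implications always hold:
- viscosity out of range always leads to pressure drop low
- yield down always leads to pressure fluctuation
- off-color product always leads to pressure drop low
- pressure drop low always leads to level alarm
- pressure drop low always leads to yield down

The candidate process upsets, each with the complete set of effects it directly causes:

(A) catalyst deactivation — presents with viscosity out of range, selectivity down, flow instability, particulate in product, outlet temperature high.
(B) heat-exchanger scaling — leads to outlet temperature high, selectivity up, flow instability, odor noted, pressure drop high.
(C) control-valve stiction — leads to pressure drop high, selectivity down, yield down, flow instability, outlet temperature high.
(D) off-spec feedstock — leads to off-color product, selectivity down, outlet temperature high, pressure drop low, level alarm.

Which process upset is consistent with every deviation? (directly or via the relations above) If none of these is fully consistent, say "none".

A

Per-candidate check:
(A) catalyst deactivation — accounts for every observation (pressure drop low by viscosity out of range → pressure drop low)
(B) heat-exchanger scaling — pressure drop low -; outlet temperature high +; selectivity down -; flow instability +; level alarm -
(C) control-valve stiction — fails on pressure drop low, level alarm (predicts pressure drop high, not pressure drop low)
(D) off-spec feedstock — does not account for flow instability
(A) is the only candidate with no mismatches.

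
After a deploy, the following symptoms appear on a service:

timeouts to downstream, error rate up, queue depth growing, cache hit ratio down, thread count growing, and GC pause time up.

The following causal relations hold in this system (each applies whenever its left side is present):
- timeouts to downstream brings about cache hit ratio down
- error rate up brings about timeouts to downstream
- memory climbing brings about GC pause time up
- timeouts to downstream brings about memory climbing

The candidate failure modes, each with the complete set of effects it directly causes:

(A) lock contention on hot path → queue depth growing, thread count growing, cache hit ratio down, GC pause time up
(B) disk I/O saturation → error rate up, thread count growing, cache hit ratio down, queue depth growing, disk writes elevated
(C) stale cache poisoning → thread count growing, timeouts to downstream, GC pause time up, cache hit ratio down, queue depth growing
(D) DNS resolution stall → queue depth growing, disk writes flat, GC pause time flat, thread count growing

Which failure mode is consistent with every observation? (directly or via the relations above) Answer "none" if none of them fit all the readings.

B

Checking each candidate against the observations:
(A) lock contention on hot path — does not account for timeouts to downstream, error rate up
(B) disk I/O saturation — timeouts to downstream match (via error rate up → timeouts to downstream); error rate up match; queue depth growing match; cache hit ratio down match; thread count growing match; GC pause time up match (via error rate up → timeouts to downstream → memory climbing → GC pause time up)
(C) stale cache poisoning — does not account for error rate up
(D) DNS resolution stall — fails on timeouts to downstream, error rate up, cache hit ratio down, GC pause time up (predicts GC pause time flat, not GC pause time up)
(B) alone accounts for all the evidence.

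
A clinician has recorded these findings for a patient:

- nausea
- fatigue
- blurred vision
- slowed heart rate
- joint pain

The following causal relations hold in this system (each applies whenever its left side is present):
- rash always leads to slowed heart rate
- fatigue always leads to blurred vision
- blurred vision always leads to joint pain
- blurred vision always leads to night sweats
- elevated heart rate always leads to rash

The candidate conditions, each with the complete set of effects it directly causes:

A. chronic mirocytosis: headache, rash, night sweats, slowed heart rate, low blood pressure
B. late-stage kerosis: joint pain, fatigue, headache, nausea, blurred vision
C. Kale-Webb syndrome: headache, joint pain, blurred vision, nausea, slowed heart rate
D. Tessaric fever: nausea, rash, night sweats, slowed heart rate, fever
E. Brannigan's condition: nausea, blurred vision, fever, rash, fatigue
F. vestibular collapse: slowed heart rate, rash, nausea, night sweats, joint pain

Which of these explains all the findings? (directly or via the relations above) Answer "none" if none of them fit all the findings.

Per-candidate check:
(A) chronic mirocytosis — does not account for nausea, fatigue, blurred vision, joint pain
(B) late-stage kerosis — does not account for slowed heart rate
(C) Kale-Webb syndrome — nausea match; fatigue miss; blurred vision match; slowed heart rate match; joint pain match
(D) Tessaric fever — nausea match; fatigue miss; blurred vision miss; slowed heart rate match; joint pain miss
(E) Brannigan's condition — accounts for every observation (slowed heart rate via rash → slowed heart rate)
(F) vestibular collapse — nausea match; fatigue miss; blurred vision miss; slowed heart rate match; joint pain match
Only (E) is consistent with every observation.

E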